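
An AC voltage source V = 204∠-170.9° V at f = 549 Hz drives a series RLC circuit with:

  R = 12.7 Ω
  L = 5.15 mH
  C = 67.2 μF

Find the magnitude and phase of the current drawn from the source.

Step 1 — Angular frequency: ω = 2π·f = 2π·549 = 3449 rad/s.
Step 2 — Component impedances:
  R: Z = R = 12.7 Ω
  L: Z = jωL = j·3449·0.00515 = 0 + j17.76 Ω
  C: Z = 1/(jωC) = -j/(ω·C) = 0 - j4.314 Ω
Step 3 — Series combination: Z_total = R + L + C = 12.7 + j13.45 Ω = 18.5∠46.6° Ω.
Step 4 — Source phasor: V = 204∠-170.9° V = -201.4 - j32.26 V.
Step 5 — Ohm's law: I = V / Z_total = (-201.4 - j32.26) / (12.7 + j13.45) = -8.744 + j6.72 A.
Step 6 — Convert to polar: |I| = 11.03 A, ∠I = 142.5°.

I = 11.03∠142.5° A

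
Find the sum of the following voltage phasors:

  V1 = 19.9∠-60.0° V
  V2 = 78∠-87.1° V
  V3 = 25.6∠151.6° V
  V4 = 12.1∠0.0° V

Step 1 — Convert each phasor to rectangular form:
  V1 = 19.9·(cos(-60.0°) + j·sin(-60.0°)) = 9.95 - j17.23 V
  V2 = 78·(cos(-87.1°) + j·sin(-87.1°)) = 3.946 - j77.9 V
  V3 = 25.6·(cos(151.6°) + j·sin(151.6°)) = -22.52 + j12.18 V
  V4 = 12.1·(cos(0.0°) + j·sin(0.0°)) = 12.1 V
Step 2 — Sum components: V_total = 3.477 - j82.96 V.
Step 3 — Convert to polar: |V_total| = 83.03 V, ∠V_total = -87.6°.

V_total = 83.03∠-87.6° V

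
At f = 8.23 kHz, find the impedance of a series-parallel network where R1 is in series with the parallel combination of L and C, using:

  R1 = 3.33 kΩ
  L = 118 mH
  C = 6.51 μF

Step 1 — Angular frequency: ω = 2π·f = 2π·8230 = 5.171e+04 rad/s.
Step 2 — Component impedances:
  R1: Z = R = 3330 Ω
  L: Z = jωL = j·5.171e+04·0.118 = 0 + j6102 Ω
  C: Z = 1/(jωC) = -j/(ω·C) = 0 - j2.971 Ω
Step 3 — Parallel branch: L || C = 1/(1/L + 1/C) = 0 - j2.972 Ω.
Step 4 — Series with R1: Z_total = R1 + (L || C) = 3330 - j2.972 Ω = 3330∠-0.1° Ω.

Z = 3330 - j2.972 Ω = 3330∠-0.1° Ω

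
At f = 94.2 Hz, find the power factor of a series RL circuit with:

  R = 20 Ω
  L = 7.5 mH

Step 1 — Angular frequency: ω = 2π·f = 2π·94.2 = 591.9 rad/s.
Step 2 — Component impedances:
  R: Z = R = 20 Ω
  L: Z = jωL = j·591.9·0.0075 = 0 + j4.439 Ω
Step 3 — Series combination: Z_total = R + L = 20 + j4.439 Ω = 20.49∠12.5° Ω.
Step 4 — Power factor: PF = cos(φ) = Re(Z)/|Z| = 20/20.487 = 0.9762.
Step 5 — Type: Im(Z) = 4.439 ⇒ lagging (phase φ = 12.5°).

PF = 0.9762 (lagging, φ = 12.5°)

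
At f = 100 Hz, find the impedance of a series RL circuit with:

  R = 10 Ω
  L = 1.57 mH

Step 1 — Angular frequency: ω = 2π·f = 2π·100 = 628.3 rad/s.
Step 2 — Component impedances:
  R: Z = R = 10 Ω
  L: Z = jωL = j·628.3·0.00157 = 0 + j0.9865 Ω
Step 3 — Series combination: Z_total = R + L = 10 + j0.9865 Ω = 10.05∠5.6° Ω.

Z = 10 + j0.9865 Ω = 10.05∠5.6° Ω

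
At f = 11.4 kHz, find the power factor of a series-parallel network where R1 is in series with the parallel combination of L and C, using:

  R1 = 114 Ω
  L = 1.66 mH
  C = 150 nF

Step 1 — Angular frequency: ω = 2π·f = 2π·1.14e+04 = 7.163e+04 rad/s.
Step 2 — Component impedances:
  R1: Z = R = 114 Ω
  L: Z = jωL = j·7.163e+04·0.00166 = 0 + j118.9 Ω
  C: Z = 1/(jωC) = -j/(ω·C) = 0 - j93.07 Ω
Step 3 — Parallel branch: L || C = 1/(1/L + 1/C) = 0 - j428.4 Ω.
Step 4 — Series with R1: Z_total = R1 + (L || C) = 114 - j428.4 Ω = 443.4∠-75.1° Ω.
Step 5 — Power factor: PF = cos(φ) = Re(Z)/|Z| = 114/443.4 = 0.2571.
Step 6 — Type: Im(Z) = -428.4 ⇒ leading (phase φ = -75.1°).

PF = 0.2571 (leading, φ = -75.1°)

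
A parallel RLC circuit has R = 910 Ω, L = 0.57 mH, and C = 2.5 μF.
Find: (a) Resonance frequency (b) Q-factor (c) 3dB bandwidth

Step 1 — Resonance: ω₀ = 1/√(LC) = 1/√(0.00057·2.5e-06) = 2.649e+04 rad/s.
Step 2 — f₀ = ω₀/(2π) = 4216 Hz.
Step 3 — Parallel Q: Q = R/(ω₀L) = 910/(2.649e+04·0.00057) = 60.27.
Step 4 — Bandwidth: Δω = ω₀/Q = 439.6 rad/s; BW = Δω/(2π) = 69.96 Hz.

(a) f₀ = 4216 Hz  (b) Q = 60.27  (c) BW = 69.96 Hz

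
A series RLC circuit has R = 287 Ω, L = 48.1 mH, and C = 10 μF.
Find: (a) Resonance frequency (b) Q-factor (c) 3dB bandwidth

Step 1 — Resonance condition Im(Z)=0 gives ω₀ = 1/√(LC).
Step 2 — ω₀ = 1/√(0.0481·1e-05) = 1442 rad/s.
Step 3 — f₀ = ω₀/(2π) = 229.5 Hz.
Step 4 — Series Q: Q = ω₀L/R = 1442·0.0481/287 = 0.2417.
Step 5 — 3dB bandwidth: Δω = ω₀/Q = 5967 rad/s; BW = Δω/(2π) = 949.6 Hz.

(a) f₀ = 229.5 Hz  (b) Q = 0.2417  (c) BW = 949.6 Hz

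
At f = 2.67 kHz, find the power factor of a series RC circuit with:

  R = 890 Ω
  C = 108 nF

Step 1 — Angular frequency: ω = 2π·f = 2π·2670 = 1.678e+04 rad/s.
Step 2 — Component impedances:
  R: Z = R = 890 Ω
  C: Z = 1/(jωC) = -j/(ω·C) = 0 - j551.9 Ω
Step 3 — Series combination: Z_total = R + C = 890 - j551.9 Ω = 1047∠-31.8° Ω.
Step 4 — Power factor: PF = cos(φ) = Re(Z)/|Z| = 890/1047.25 = 0.8498.
Step 5 — Type: Im(Z) = -551.9 ⇒ leading (phase φ = -31.8°).

PF = 0.8498 (leading, φ = -31.8°)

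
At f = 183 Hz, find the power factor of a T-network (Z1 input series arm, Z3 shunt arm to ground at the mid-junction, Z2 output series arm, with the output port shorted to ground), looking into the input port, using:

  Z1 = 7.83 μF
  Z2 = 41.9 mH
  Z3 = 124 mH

Step 1 — Angular frequency: ω = 2π·f = 2π·183 = 1150 rad/s.
Step 2 — Component impedances:
  Z1: Z = 1/(jωC) = -j/(ω·C) = 0 - j111.1 Ω
  Z2: Z = jωL = j·1150·0.0419 = 0 + j48.18 Ω
  Z3: Z = jωL = j·1150·0.124 = 0 + j142.6 Ω
Step 3 — With the output port shorted to ground, the output series arm Z2 runs from the junction to ground; the shunt arm Z3 also runs from the junction to ground. They appear in parallel: Z3 || Z2 = 0 + j36.01 Ω.
Step 4 — Series with input arm Z1: Z_in = Z1 + (Z3 || Z2) = 0 - j75.06 Ω = 75.06∠-90.0° Ω.
Step 5 — Power factor: PF = cos(φ) = Re(Z)/|Z| = 0/75.06 = 0.
Step 6 — Type: Im(Z) = -75.06 ⇒ leading (phase φ = -90.0°).

PF = 0 (leading, φ = -90.0°)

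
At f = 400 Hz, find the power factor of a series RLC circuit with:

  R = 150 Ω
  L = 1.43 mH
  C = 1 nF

Step 1 — Angular frequency: ω = 2π·f = 2π·400 = 2513 rad/s.
Step 2 — Component impedances:
  R: Z = R = 150 Ω
  L: Z = jωL = j·2513·0.00143 = 0 + j3.594 Ω
  C: Z = 1/(jωC) = -j/(ω·C) = 0 - j3.979e+05 Ω
Step 3 — Series combination: Z_total = R + L + C = 150 - j3.979e+05 Ω = 3.979e+05∠-90.0° Ω.
Step 4 — Power factor: PF = cos(φ) = Re(Z)/|Z| = 150/3.979e+05 = 0.000377.
Step 5 — Type: Im(Z) = -3.979e+05 ⇒ leading (phase φ = -90.0°).

PF = 0.000377 (leading, φ = -90.0°)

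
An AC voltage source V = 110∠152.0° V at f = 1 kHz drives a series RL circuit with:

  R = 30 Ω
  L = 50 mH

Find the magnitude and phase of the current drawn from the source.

Step 1 — Angular frequency: ω = 2π·f = 2π·1000 = 6283 rad/s.
Step 2 — Component impedances:
  R: Z = R = 30 Ω
  L: Z = jωL = j·6283·0.05 = 0 + j314.2 Ω
Step 3 — Series combination: Z_total = R + L = 30 + j314.2 Ω = 315.6∠84.5° Ω.
Step 4 — Source phasor: V = 110∠152.0° V = -97.12 + j51.64 V.
Step 5 — Ohm's law: I = V / Z_total = (-97.12 + j51.64) / (30 + j314.2) = 0.1336 + j0.3219 A.
Step 6 — Convert to polar: |I| = 0.3486 A, ∠I = 67.5°.

I = 0.3486∠67.5° A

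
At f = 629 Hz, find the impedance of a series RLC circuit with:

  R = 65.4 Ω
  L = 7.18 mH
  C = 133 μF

Step 1 — Angular frequency: ω = 2π·f = 2π·629 = 3952 rad/s.
Step 2 — Component impedances:
  R: Z = R = 65.4 Ω
  L: Z = jωL = j·3952·0.00718 = 0 + j28.38 Ω
  C: Z = 1/(jωC) = -j/(ω·C) = 0 - j1.902 Ω
Step 3 — Series combination: Z_total = R + L + C = 65.4 + j26.47 Ω = 70.56∠22.0° Ω.

Z = 65.4 + j26.47 Ω = 70.56∠22.0° Ω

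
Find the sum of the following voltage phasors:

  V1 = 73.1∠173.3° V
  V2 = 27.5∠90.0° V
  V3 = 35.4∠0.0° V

Step 1 — Convert each phasor to rectangular form:
  V1 = 73.1·(cos(173.3°) + j·sin(173.3°)) = -72.6 + j8.529 V
  V2 = 27.5·(cos(90.0°) + j·sin(90.0°)) = 0 + j27.5 V
  V3 = 35.4·(cos(0.0°) + j·sin(0.0°)) = 35.4 V
Step 2 — Sum components: V_total = -37.2 + j36.03 V.
Step 3 — Convert to polar: |V_total| = 51.79 V, ∠V_total = 135.9°.

V_total = 51.79∠135.9° V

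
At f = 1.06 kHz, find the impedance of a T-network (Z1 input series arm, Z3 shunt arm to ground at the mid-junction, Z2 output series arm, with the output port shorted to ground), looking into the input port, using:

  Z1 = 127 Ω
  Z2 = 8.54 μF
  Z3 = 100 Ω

Step 1 — Angular frequency: ω = 2π·f = 2π·1060 = 6660 rad/s.
Step 2 — Component impedances:
  Z1: Z = R = 127 Ω
  Z2: Z = 1/(jωC) = -j/(ω·C) = 0 - j17.58 Ω
  Z3: Z = R = 100 Ω
Step 3 — With the output port shorted to ground, the output series arm Z2 runs from the junction to ground; the shunt arm Z3 also runs from the junction to ground. They appear in parallel: Z3 || Z2 = 2.998 - j17.05 Ω.
Step 4 — Series with input arm Z1: Z_in = Z1 + (Z3 || Z2) = 130 - j17.05 Ω = 131.1∠-7.5° Ω.

Z = 130 - j17.05 Ω = 131.1∠-7.5° Ω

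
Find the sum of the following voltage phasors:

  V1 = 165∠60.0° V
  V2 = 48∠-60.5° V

Step 1 — Convert each phasor to rectangular form:
  V1 = 165·(cos(60.0°) + j·sin(60.0°)) = 82.5 + j142.9 V
  V2 = 48·(cos(-60.5°) + j·sin(-60.5°)) = 23.64 - j41.78 V
Step 2 — Sum components: V_total = 106.1 + j101.1 V.
Step 3 — Convert to polar: |V_total| = 146.6 V, ∠V_total = 43.6°.

V_total = 146.6∠43.6° V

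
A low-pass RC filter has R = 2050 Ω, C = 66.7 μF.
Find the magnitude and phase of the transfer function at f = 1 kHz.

Step 1 — Angular frequency: ω = 2π·1000 = 6283 rad/s.
Step 2 — Transfer function: H(jω) = 1/(1 + jωRC).
Step 3 — Denominator: 1 + jωRC = 1 + j·6283·2050·6.67e-05 = 1 + j859.1.
Step 4 — H = 1.355e-06 - j0.001164.
Step 5 — Magnitude: |H| = 0.001164 (-58.7 dB); phase: φ = -89.9°.

|H| = 0.001164 (-58.7 dB), φ = -89.9°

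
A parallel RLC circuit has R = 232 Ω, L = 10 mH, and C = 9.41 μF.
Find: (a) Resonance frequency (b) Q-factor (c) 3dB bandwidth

Step 1 — Resonance: ω₀ = 1/√(LC) = 1/√(0.01·9.41e-06) = 3260 rad/s.
Step 2 — f₀ = ω₀/(2π) = 518.8 Hz.
Step 3 — Parallel Q: Q = R/(ω₀L) = 232/(3260·0.01) = 7.117.
Step 4 — Bandwidth: Δω = ω₀/Q = 458.1 rad/s; BW = Δω/(2π) = 72.9 Hz.

(a) f₀ = 518.8 Hz  (b) Q = 7.117  (c) BW = 72.9 Hz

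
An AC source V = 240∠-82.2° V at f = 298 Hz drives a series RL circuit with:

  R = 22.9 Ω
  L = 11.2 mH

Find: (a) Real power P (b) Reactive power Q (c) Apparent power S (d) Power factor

Step 1 — Angular frequency: ω = 2π·f = 2π·298 = 1872 rad/s.
Step 2 — Component impedances:
  R: Z = R = 22.9 Ω
  L: Z = jωL = j·1872·0.0112 = 0 + j20.97 Ω
Step 3 — Series combination: Z_total = R + L = 22.9 + j20.97 Ω = 31.05∠42.5° Ω.
Step 4 — Source phasor: V = 240∠-82.2° V = 32.57 - j237.8 V.
Step 5 — Current: I = V / Z = -4.398 - j6.356 A = 7.729∠-124.7° A.
Step 6 — Complex power: S = V·I* = 1368 + j1253 VA.
Step 7 — Real power: P = Re(S) = 1368 W.
Step 8 — Reactive power: Q = Im(S) = 1253 VAR.
Step 9 — Apparent power: |S| = 1855 VA.
Step 10 — Power factor: PF = P/|S| = 0.7375 (lagging).

(a) P = 1368 W  (b) Q = 1253 VAR  (c) S = 1855 VA  (d) PF = 0.7375 (lagging)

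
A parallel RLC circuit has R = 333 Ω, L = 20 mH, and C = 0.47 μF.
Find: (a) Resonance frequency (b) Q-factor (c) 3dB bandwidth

Step 1 — Resonance: ω₀ = 1/√(LC) = 1/√(0.02·4.7e-07) = 1.031e+04 rad/s.
Step 2 — f₀ = ω₀/(2π) = 1642 Hz.
Step 3 — Parallel Q: Q = R/(ω₀L) = 333/(1.031e+04·0.02) = 1.614.
Step 4 — Bandwidth: Δω = ω₀/Q = 6389 rad/s; BW = Δω/(2π) = 1017 Hz.

(a) f₀ = 1642 Hz  (b) Q = 1.614  (c) BW = 1017 Hz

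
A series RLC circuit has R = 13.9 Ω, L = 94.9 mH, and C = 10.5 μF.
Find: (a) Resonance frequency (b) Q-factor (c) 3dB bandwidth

Step 1 — Resonance: ω₀ = 1/√(LC) = 1/√(0.0949·1.05e-05) = 1002 rad/s.
Step 2 — f₀ = ω₀/(2π) = 159.4 Hz.
Step 3 — Series Q: Q = ω₀L/R = 1002·0.0949/13.9 = 6.839.
Step 4 — Bandwidth: Δω = ω₀/Q = 146.5 rad/s; BW = Δω/(2π) = 23.31 Hz.

(a) f₀ = 159.4 Hz  (b) Q = 6.839  (c) BW = 23.31 Hz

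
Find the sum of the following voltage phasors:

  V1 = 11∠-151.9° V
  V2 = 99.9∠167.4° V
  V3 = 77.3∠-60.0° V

Step 1 — Convert each phasor to rectangular form:
  V1 = 11·(cos(-151.9°) + j·sin(-151.9°)) = -9.703 - j5.181 V
  V2 = 99.9·(cos(167.4°) + j·sin(167.4°)) = -97.49 + j21.79 V
  V3 = 77.3·(cos(-60.0°) + j·sin(-60.0°)) = 38.65 - j66.94 V
Step 2 — Sum components: V_total = -68.55 - j50.33 V.
Step 3 — Convert to polar: |V_total| = 85.04 V, ∠V_total = -143.7°.

V_total = 85.04∠-143.7° V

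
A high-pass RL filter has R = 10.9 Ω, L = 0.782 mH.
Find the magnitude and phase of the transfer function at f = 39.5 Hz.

Step 1 — Angular frequency: ω = 2π·39.5 = 248.2 rad/s.
Step 2 — Transfer function: H(jω) = jωL/(R + jωL).
Step 3 — Numerator jωL = j·0.1941; denominator R + jωL = 10.9 + j0.1941.
Step 4 — H = 0.0003169 + j0.0178.
Step 5 — Magnitude: |H| = 0.0178 (-35.0 dB); phase: φ = 89.0°.

|H| = 0.0178 (-35.0 dB), φ = 89.0°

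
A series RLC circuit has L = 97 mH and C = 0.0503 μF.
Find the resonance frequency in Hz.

Step 1 — Resonance condition Im(Z)=0 gives ω₀ = 1/√(LC).
Step 2 — ω₀ = 1/√(0.097·5.03e-08) = 1.432e+04 rad/s.
Step 3 — f₀ = ω₀/(2π) = 2279 Hz.

f₀ = 2279 Hz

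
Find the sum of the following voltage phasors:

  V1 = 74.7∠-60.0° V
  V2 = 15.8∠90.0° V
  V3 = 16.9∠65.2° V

Step 1 — Convert each phasor to rectangular form:
  V1 = 74.7·(cos(-60.0°) + j·sin(-60.0°)) = 37.35 - j64.69 V
  V2 = 15.8·(cos(90.0°) + j·sin(90.0°)) = 0 + j15.8 V
  V3 = 16.9·(cos(65.2°) + j·sin(65.2°)) = 7.089 + j15.34 V
Step 2 — Sum components: V_total = 44.44 - j33.55 V.
Step 3 — Convert to polar: |V_total| = 55.68 V, ∠V_total = -37.1°.

V_total = 55.68∠-37.1° V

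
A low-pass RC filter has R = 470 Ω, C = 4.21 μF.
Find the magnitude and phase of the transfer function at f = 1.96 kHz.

Step 1 — Angular frequency: ω = 2π·1960 = 1.232e+04 rad/s.
Step 2 — Transfer function: H(jω) = 1/(1 + jωRC).
Step 3 — Denominator: 1 + jωRC = 1 + j·1.232e+04·470·4.21e-06 = 1 + j24.37.
Step 4 — H = 0.001681 - j0.04097.
Step 5 — Magnitude: |H| = 0.041 (-27.7 dB); phase: φ = -87.7°.

|H| = 0.041 (-27.7 dB), φ = -87.7°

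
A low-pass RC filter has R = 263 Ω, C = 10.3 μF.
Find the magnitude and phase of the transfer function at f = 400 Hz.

Step 1 — Angular frequency: ω = 2π·400 = 2513 rad/s.
Step 2 — Transfer function: H(jω) = 1/(1 + jωRC).
Step 3 — Denominator: 1 + jωRC = 1 + j·2513·263·1.03e-05 = 1 + j6.808.
Step 4 — H = 0.02112 - j0.1438.
Step 5 — Magnitude: |H| = 0.1453 (-16.8 dB); phase: φ = -81.6°.

|H| = 0.1453 (-16.8 dB), φ = -81.6°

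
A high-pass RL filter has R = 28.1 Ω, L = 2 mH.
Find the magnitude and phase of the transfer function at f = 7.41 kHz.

Step 1 — Angular frequency: ω = 2π·7410 = 4.656e+04 rad/s.
Step 2 — Transfer function: H(jω) = jωL/(R + jωL).
Step 3 — Numerator jωL = j·93.12; denominator R + jωL = 28.1 + j93.12.
Step 4 — H = 0.9165 + j0.2766.
Step 5 — Magnitude: |H| = 0.9574 (-0.4 dB); phase: φ = 16.8°.

|H| = 0.9574 (-0.4 dB), φ = 16.8°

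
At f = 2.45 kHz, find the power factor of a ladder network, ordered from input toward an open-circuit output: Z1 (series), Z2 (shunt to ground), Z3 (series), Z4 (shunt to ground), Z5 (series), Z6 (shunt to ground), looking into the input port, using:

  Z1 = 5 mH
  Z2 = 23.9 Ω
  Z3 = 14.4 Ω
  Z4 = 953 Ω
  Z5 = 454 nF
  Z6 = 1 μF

Step 1 — Angular frequency: ω = 2π·f = 2π·2450 = 1.539e+04 rad/s.
Step 2 — Component impedances:
  Z1: Z = jωL = j·1.539e+04·0.005 = 0 + j76.97 Ω
  Z2: Z = R = 23.9 Ω
  Z3: Z = R = 14.4 Ω
  Z4: Z = R = 953 Ω
  Z5: Z = 1/(jωC) = -j/(ω·C) = 0 - j143.1 Ω
  Z6: Z = 1/(jωC) = -j/(ω·C) = 0 - j64.96 Ω
Step 3 — Ladder network (open output): work backward from the far end, alternating series and parallel combinations. Z_in = 22.89 + j74.51 Ω = 77.94∠72.9° Ω.
Step 4 — Power factor: PF = cos(φ) = Re(Z)/|Z| = 22.888/77.945 = 0.2936.
Step 5 — Type: Im(Z) = 74.51 ⇒ lagging (phase φ = 72.9°).

PF = 0.2936 (lagging, φ = 72.9°)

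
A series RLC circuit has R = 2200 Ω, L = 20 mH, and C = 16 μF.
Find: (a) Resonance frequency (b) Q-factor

Step 1 — Resonance condition Im(Z)=0 gives ω₀ = 1/√(LC).
Step 2 — ω₀ = 1/√(0.02·1.6e-05) = 1768 rad/s.
Step 3 — f₀ = ω₀/(2π) = 281.3 Hz.
Step 4 — Series Q: Q = ω₀L/R = 1768·0.02/2200 = 0.01607.

(a) f₀ = 281.3 Hz  (b) Q = 0.01607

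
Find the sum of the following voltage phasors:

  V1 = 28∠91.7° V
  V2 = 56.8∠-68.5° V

Step 1 — Convert each phasor to rectangular form:
  V1 = 28·(cos(91.7°) + j·sin(91.7°)) = -0.8307 + j27.99 V
  V2 = 56.8·(cos(-68.5°) + j·sin(-68.5°)) = 20.82 - j52.85 V
Step 2 — Sum components: V_total = 19.99 - j24.86 V.
Step 3 — Convert to polar: |V_total| = 31.9 V, ∠V_total = -51.2°.

V_total = 31.9∠-51.2° V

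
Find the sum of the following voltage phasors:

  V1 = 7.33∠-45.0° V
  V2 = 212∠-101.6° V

Step 1 — Convert each phasor to rectangular form:
  V1 = 7.33·(cos(-45.0°) + j·sin(-45.0°)) = 5.183 - j5.183 V
  V2 = 212·(cos(-101.6°) + j·sin(-101.6°)) = -42.63 - j207.7 V
Step 2 — Sum components: V_total = -37.45 - j212.9 V.
Step 3 — Convert to polar: |V_total| = 216.1 V, ∠V_total = -100.0°.

V_total = 216.1∠-100.0° V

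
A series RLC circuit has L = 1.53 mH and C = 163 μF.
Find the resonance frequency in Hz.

Step 1 — Resonance condition Im(Z)=0 gives ω₀ = 1/√(LC).
Step 2 — ω₀ = 1/√(0.00153·0.000163) = 2002 rad/s.
Step 3 — f₀ = ω₀/(2π) = 318.7 Hz.

f₀ = 318.7 Hz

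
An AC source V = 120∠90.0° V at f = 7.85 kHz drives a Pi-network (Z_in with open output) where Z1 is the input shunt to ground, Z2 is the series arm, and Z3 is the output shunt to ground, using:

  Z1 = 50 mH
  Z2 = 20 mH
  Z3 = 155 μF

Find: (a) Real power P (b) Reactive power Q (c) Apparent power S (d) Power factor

Step 1 — Angular frequency: ω = 2π·f = 2π·7850 = 4.932e+04 rad/s.
Step 2 — Component impedances:
  Z1: Z = jωL = j·4.932e+04·0.05 = 0 + j2466 Ω
  Z2: Z = jωL = j·4.932e+04·0.02 = 0 + j986.5 Ω
  Z3: Z = 1/(jωC) = -j/(ω·C) = 0 - j0.1308 Ω
Step 3 — With open output, the series arm Z2 and the output shunt Z3 appear in series to ground: Z2 + Z3 = 0 + j986.3 Ω.
Step 4 — Parallel with input shunt Z1: Z_in = Z1 || (Z2 + Z3) = 0 + j704.5 Ω = 704.5∠90.0° Ω.
Step 5 — Source phasor: V = 120∠90.0° V = 0 + j120 V.
Step 6 — Current: I = V / Z = 0.1703 A = 0.1703∠-0.0° A.
Step 7 — Complex power: S = V·I* = 0 + j20.44 VA.
Step 8 — Real power: P = Re(S) = 0 W.
Step 9 — Reactive power: Q = Im(S) = 20.44 VAR.
Step 10 — Apparent power: |S| = 20.44 VA.
Step 11 — Power factor: PF = P/|S| = 0 (lagging).

(a) P = 0 W  (b) Q = 20.44 VAR  (c) S = 20.44 VA  (d) PF = 0 (lagging)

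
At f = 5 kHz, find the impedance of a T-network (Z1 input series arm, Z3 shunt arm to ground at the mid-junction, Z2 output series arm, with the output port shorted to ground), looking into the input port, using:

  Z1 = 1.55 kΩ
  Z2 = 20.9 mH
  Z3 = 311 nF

Step 1 — Angular frequency: ω = 2π·f = 2π·5000 = 3.142e+04 rad/s.
Step 2 — Component impedances:
  Z1: Z = R = 1550 Ω
  Z2: Z = jωL = j·3.142e+04·0.0209 = 0 + j656.6 Ω
  Z3: Z = 1/(jωC) = -j/(ω·C) = 0 - j102.4 Ω
Step 3 — With the output port shorted to ground, the output series arm Z2 runs from the junction to ground; the shunt arm Z3 also runs from the junction to ground. They appear in parallel: Z3 || Z2 = 0 - j121.3 Ω.
Step 4 — Series with input arm Z1: Z_in = Z1 + (Z3 || Z2) = 1550 - j121.3 Ω = 1555∠-4.5° Ω.

Z = 1550 - j121.3 Ω = 1555∠-4.5° Ω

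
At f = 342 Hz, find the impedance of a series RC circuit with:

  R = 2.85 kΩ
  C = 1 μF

Step 1 — Angular frequency: ω = 2π·f = 2π·342 = 2149 rad/s.
Step 2 — Component impedances:
  R: Z = R = 2850 Ω
  C: Z = 1/(jωC) = -j/(ω·C) = 0 - j465.4 Ω
Step 3 — Series combination: Z_total = R + C = 2850 - j465.4 Ω = 2888∠-9.3° Ω.

Z = 2850 - j465.4 Ω = 2888∠-9.3° Ω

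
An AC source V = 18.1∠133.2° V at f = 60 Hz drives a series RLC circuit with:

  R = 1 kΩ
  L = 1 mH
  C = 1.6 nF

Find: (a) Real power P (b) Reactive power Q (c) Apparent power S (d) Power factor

Step 1 — Angular frequency: ω = 2π·f = 2π·60 = 377 rad/s.
Step 2 — Component impedances:
  R: Z = R = 1000 Ω
  L: Z = jωL = j·377·0.001 = 0 + j0.377 Ω
  C: Z = 1/(jωC) = -j/(ω·C) = 0 - j1.658e+06 Ω
Step 3 — Series combination: Z_total = R + L + C = 1000 - j1.658e+06 Ω = 1.658e+06∠-90.0° Ω.
Step 4 — Source phasor: V = 18.1∠133.2° V = -12.39 + j13.19 V.
Step 5 — Current: I = V / Z = -7.963e-06 - j7.469e-06 A = 1.092e-05∠-136.8° A.
Step 6 — Complex power: S = V·I* = 1.192e-07 - j0.0001976 VA.
Step 7 — Real power: P = Re(S) = 1.192e-07 W.
Step 8 — Reactive power: Q = Im(S) = -0.0001976 VAR.
Step 9 — Apparent power: |S| = 0.0001976 VA.
Step 10 — Power factor: PF = P/|S| = 0.0006032 (leading).

(a) P = 1.192e-07 W  (b) Q = -0.0001976 VAR  (c) S = 0.0001976 VA  (d) PF = 0.0006032 (leading)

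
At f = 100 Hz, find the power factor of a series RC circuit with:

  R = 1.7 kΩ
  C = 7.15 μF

Step 1 — Angular frequency: ω = 2π·f = 2π·100 = 628.3 rad/s.
Step 2 — Component impedances:
  R: Z = R = 1700 Ω
  C: Z = 1/(jωC) = -j/(ω·C) = 0 - j222.6 Ω
Step 3 — Series combination: Z_total = R + C = 1700 - j222.6 Ω = 1715∠-7.5° Ω.
Step 4 — Power factor: PF = cos(φ) = Re(Z)/|Z| = 1700/1714.5 = 0.9915.
Step 5 — Type: Im(Z) = -222.6 ⇒ leading (phase φ = -7.5°).

PF = 0.9915 (leading, φ = -7.5°)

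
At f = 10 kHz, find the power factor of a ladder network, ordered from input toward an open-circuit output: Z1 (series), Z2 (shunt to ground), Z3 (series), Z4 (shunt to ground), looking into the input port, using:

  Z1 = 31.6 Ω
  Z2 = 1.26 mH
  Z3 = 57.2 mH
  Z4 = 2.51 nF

Step 1 — Angular frequency: ω = 2π·f = 2π·1e+04 = 6.283e+04 rad/s.
Step 2 — Component impedances:
  Z1: Z = R = 31.6 Ω
  Z2: Z = jωL = j·6.283e+04·0.00126 = 0 + j79.17 Ω
  Z3: Z = jωL = j·6.283e+04·0.0572 = 0 + j3594 Ω
  Z4: Z = 1/(jωC) = -j/(ω·C) = 0 - j6341 Ω
Step 3 — Ladder network (open output): work backward from the far end, alternating series and parallel combinations. Z_in = 31.6 + j81.52 Ω = 87.43∠68.8° Ω.
Step 4 — Power factor: PF = cos(φ) = Re(Z)/|Z| = 31.6/87.43 = 0.3614.
Step 5 — Type: Im(Z) = 81.52 ⇒ lagging (phase φ = 68.8°).

PF = 0.3614 (lagging, φ = 68.8°)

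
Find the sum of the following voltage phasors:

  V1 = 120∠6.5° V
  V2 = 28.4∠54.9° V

Step 1 — Convert each phasor to rectangular form:
  V1 = 120·(cos(6.5°) + j·sin(6.5°)) = 119.2 + j13.58 V
  V2 = 28.4·(cos(54.9°) + j·sin(54.9°)) = 16.33 + j23.24 V
Step 2 — Sum components: V_total = 135.6 + j36.82 V.
Step 3 — Convert to polar: |V_total| = 140.5 V, ∠V_total = 15.2°.

V_total = 140.5∠15.2° V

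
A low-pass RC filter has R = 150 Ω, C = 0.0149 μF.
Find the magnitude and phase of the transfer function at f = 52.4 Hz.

Step 1 — Angular frequency: ω = 2π·52.4 = 329.2 rad/s.
Step 2 — Transfer function: H(jω) = 1/(1 + jωRC).
Step 3 — Denominator: 1 + jωRC = 1 + j·329.2·150·1.49e-08 = 1 + j0.0007358.
Step 4 — H = 1 - j0.0007358.
Step 5 — Magnitude: |H| = 1 (-0.0 dB); phase: φ = -0.0°.

|H| = 1 (-0.0 dB), φ = -0.0°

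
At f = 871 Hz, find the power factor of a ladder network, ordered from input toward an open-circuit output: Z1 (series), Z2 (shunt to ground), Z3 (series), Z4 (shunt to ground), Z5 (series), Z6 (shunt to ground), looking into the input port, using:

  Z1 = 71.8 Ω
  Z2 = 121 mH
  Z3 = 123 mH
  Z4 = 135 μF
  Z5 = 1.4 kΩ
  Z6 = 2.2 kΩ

Step 1 — Angular frequency: ω = 2π·f = 2π·871 = 5473 rad/s.
Step 2 — Component impedances:
  Z1: Z = R = 71.8 Ω
  Z2: Z = jωL = j·5473·0.121 = 0 + j662.2 Ω
  Z3: Z = jωL = j·5473·0.123 = 0 + j673.1 Ω
  Z4: Z = 1/(jωC) = -j/(ω·C) = 0 - j1.354 Ω
  Z5: Z = R = 1400 Ω
  Z6: Z = R = 2200 Ω
Step 3 — Ladder network (open output): work backward from the far end, alternating series and parallel combinations. Z_in = 71.8 + j333.5 Ω = 341.1∠77.8° Ω.
Step 4 — Power factor: PF = cos(φ) = Re(Z)/|Z| = 71.8/341.1 = 0.2105.
Step 5 — Type: Im(Z) = 333.5 ⇒ lagging (phase φ = 77.8°).

PF = 0.2105 (lagging, φ = 77.8°)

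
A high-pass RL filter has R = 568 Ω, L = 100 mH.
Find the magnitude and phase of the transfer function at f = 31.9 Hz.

Step 1 — Angular frequency: ω = 2π·31.9 = 200.4 rad/s.
Step 2 — Transfer function: H(jω) = jωL/(R + jωL).
Step 3 — Numerator jωL = j·20.04; denominator R + jωL = 568 + j20.04.
Step 4 — H = 0.001244 + j0.03524.
Step 5 — Magnitude: |H| = 0.03527 (-29.1 dB); phase: φ = 88.0°.

|H| = 0.03527 (-29.1 dB), φ = 88.0°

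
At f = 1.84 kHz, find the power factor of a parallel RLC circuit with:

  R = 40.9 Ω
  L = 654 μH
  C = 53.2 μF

Step 1 — Angular frequency: ω = 2π·f = 2π·1840 = 1.156e+04 rad/s.
Step 2 — Component impedances:
  R: Z = R = 40.9 Ω
  L: Z = jωL = j·1.156e+04·0.000654 = 0 + j7.561 Ω
  C: Z = 1/(jωC) = -j/(ω·C) = 0 - j1.626 Ω
Step 3 — Parallel combination: 1/Z_total = 1/R + 1/L + 1/C; Z_total = 0.1046 - j2.066 Ω = 2.069∠-87.1° Ω.
Step 4 — Power factor: PF = cos(φ) = Re(Z)/|Z| = 0.10463/2.0686 = 0.05058.
Step 5 — Type: Im(Z) = -2.066 ⇒ leading (phase φ = -87.1°).

PF = 0.05058 (leading, φ = -87.1°)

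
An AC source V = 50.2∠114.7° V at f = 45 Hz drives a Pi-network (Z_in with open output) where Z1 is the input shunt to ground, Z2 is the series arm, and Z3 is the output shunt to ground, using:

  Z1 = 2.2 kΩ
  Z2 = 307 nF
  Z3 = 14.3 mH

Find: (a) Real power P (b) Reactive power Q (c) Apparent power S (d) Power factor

Step 1 — Angular frequency: ω = 2π·f = 2π·45 = 282.7 rad/s.
Step 2 — Component impedances:
  Z1: Z = R = 2200 Ω
  Z2: Z = 1/(jωC) = -j/(ω·C) = 0 - j1.152e+04 Ω
  Z3: Z = jωL = j·282.7·0.0143 = 0 + j4.043 Ω
Step 3 — With open output, the series arm Z2 and the output shunt Z3 appear in series to ground: Z2 + Z3 = 0 - j1.152e+04 Ω.
Step 4 — Parallel with input shunt Z1: Z_in = Z1 || (Z2 + Z3) = 2123 - j405.5 Ω = 2161∠-10.8° Ω.
Step 5 — Source phasor: V = 50.2∠114.7° V = -20.98 + j45.61 V.
Step 6 — Current: I = V / Z = -0.0135 + j0.01891 A = 0.02323∠125.5° A.
Step 7 — Complex power: S = V·I* = 1.145 - j0.2188 VA.
Step 8 — Real power: P = Re(S) = 1.145 W.
Step 9 — Reactive power: Q = Im(S) = -0.2188 VAR.
Step 10 — Apparent power: |S| = 1.166 VA.
Step 11 — Power factor: PF = P/|S| = 0.9822 (leading).

(a) P = 1.145 W  (b) Q = -0.2188 VAR  (c) S = 1.166 VA  (d) PF = 0.9822 (leading)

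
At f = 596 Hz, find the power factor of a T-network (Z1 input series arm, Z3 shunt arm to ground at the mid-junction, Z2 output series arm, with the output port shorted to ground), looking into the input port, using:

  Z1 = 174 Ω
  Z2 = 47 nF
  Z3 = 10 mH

Step 1 — Angular frequency: ω = 2π·f = 2π·596 = 3745 rad/s.
Step 2 — Component impedances:
  Z1: Z = R = 174 Ω
  Z2: Z = 1/(jωC) = -j/(ω·C) = 0 - j5682 Ω
  Z3: Z = jωL = j·3745·0.01 = 0 + j37.45 Ω
Step 3 — With the output port shorted to ground, the output series arm Z2 runs from the junction to ground; the shunt arm Z3 also runs from the junction to ground. They appear in parallel: Z3 || Z2 = 0 + j37.7 Ω.
Step 4 — Series with input arm Z1: Z_in = Z1 + (Z3 || Z2) = 174 + j37.7 Ω = 178∠12.2° Ω.
Step 5 — Power factor: PF = cos(φ) = Re(Z)/|Z| = 174/178.04 = 0.9773.
Step 6 — Type: Im(Z) = 37.7 ⇒ lagging (phase φ = 12.2°).

PF = 0.9773 (lagging, φ = 12.2°)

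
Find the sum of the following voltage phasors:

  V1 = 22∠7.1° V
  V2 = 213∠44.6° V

Step 1 — Convert each phasor to rectangular form:
  V1 = 22·(cos(7.1°) + j·sin(7.1°)) = 21.83 + j2.719 V
  V2 = 213·(cos(44.6°) + j·sin(44.6°)) = 151.7 + j149.6 V
Step 2 — Sum components: V_total = 173.5 + j152.3 V.
Step 3 — Convert to polar: |V_total| = 230.8 V, ∠V_total = 41.3°.

V_total = 230.8∠41.3° V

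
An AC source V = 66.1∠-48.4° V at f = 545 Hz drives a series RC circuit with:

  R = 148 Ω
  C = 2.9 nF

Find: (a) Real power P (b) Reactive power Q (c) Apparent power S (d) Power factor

Step 1 — Angular frequency: ω = 2π·f = 2π·545 = 3424 rad/s.
Step 2 — Component impedances:
  R: Z = R = 148 Ω
  C: Z = 1/(jωC) = -j/(ω·C) = 0 - j1.007e+05 Ω
Step 3 — Series combination: Z_total = R + C = 148 - j1.007e+05 Ω = 1.007e+05∠-89.9° Ω.
Step 4 — Source phasor: V = 66.1∠-48.4° V = 43.89 - j49.43 V.
Step 5 — Current: I = V / Z = 0.0004915 + j0.0004351 A = 0.0006564∠41.5° A.
Step 6 — Complex power: S = V·I* = 6.377e-05 - j0.04339 VA.
Step 7 — Real power: P = Re(S) = 6.377e-05 W.
Step 8 — Reactive power: Q = Im(S) = -0.04339 VAR.
Step 9 — Apparent power: |S| = 0.04339 VA.
Step 10 — Power factor: PF = P/|S| = 0.00147 (leading).

(a) P = 6.377e-05 W  (b) Q = -0.04339 VAR  (c) S = 0.04339 VA  (d) PF = 0.00147 (leading)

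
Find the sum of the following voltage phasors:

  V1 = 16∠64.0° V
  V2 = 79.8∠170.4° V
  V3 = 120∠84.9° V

Step 1 — Convert each phasor to rectangular form:
  V1 = 16·(cos(64.0°) + j·sin(64.0°)) = 7.014 + j14.38 V
  V2 = 79.8·(cos(170.4°) + j·sin(170.4°)) = -78.68 + j13.31 V
  V3 = 120·(cos(84.9°) + j·sin(84.9°)) = 10.67 + j119.5 V
Step 2 — Sum components: V_total = -61 + j147.2 V.
Step 3 — Convert to polar: |V_total| = 159.4 V, ∠V_total = 112.5°.

V_total = 159.4∠112.5° V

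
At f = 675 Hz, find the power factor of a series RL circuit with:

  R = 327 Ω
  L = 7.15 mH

Step 1 — Angular frequency: ω = 2π·f = 2π·675 = 4241 rad/s.
Step 2 — Component impedances:
  R: Z = R = 327 Ω
  L: Z = jωL = j·4241·0.00715 = 0 + j30.32 Ω
Step 3 — Series combination: Z_total = R + L = 327 + j30.32 Ω = 328.4∠5.3° Ω.
Step 4 — Power factor: PF = cos(φ) = Re(Z)/|Z| = 327/328.4 = 0.9957.
Step 5 — Type: Im(Z) = 30.32 ⇒ lagging (phase φ = 5.3°).

PF = 0.9957 (lagging, φ = 5.3°)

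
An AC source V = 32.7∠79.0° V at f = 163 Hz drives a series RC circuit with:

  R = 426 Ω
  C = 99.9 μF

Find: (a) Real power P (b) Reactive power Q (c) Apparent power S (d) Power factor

Step 1 — Angular frequency: ω = 2π·f = 2π·163 = 1024 rad/s.
Step 2 — Component impedances:
  R: Z = R = 426 Ω
  C: Z = 1/(jωC) = -j/(ω·C) = 0 - j9.774 Ω
Step 3 — Series combination: Z_total = R + C = 426 - j9.774 Ω = 426.1∠-1.3° Ω.
Step 4 — Source phasor: V = 32.7∠79.0° V = 6.239 + j32.1 V.
Step 5 — Current: I = V / Z = 0.01291 + j0.07565 A = 0.07674∠80.3° A.
Step 6 — Complex power: S = V·I* = 2.509 - j0.05756 VA.
Step 7 — Real power: P = Re(S) = 2.509 W.
Step 8 — Reactive power: Q = Im(S) = -0.05756 VAR.
Step 9 — Apparent power: |S| = 2.509 VA.
Step 10 — Power factor: PF = P/|S| = 0.9997 (leading).

(a) P = 2.509 W  (b) Q = -0.05756 VAR  (c) S = 2.509 VA  (d) PF = 0.9997 (leading)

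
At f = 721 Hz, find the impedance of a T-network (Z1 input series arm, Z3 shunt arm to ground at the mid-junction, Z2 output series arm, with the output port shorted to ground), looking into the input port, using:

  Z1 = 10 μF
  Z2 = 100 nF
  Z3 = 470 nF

Step 1 — Angular frequency: ω = 2π·f = 2π·721 = 4530 rad/s.
Step 2 — Component impedances:
  Z1: Z = 1/(jωC) = -j/(ω·C) = 0 - j22.07 Ω
  Z2: Z = 1/(jωC) = -j/(ω·C) = 0 - j2207 Ω
  Z3: Z = 1/(jωC) = -j/(ω·C) = 0 - j469.7 Ω
Step 3 — With the output port shorted to ground, the output series arm Z2 runs from the junction to ground; the shunt arm Z3 also runs from the junction to ground. They appear in parallel: Z3 || Z2 = 0 - j387.3 Ω.
Step 4 — Series with input arm Z1: Z_in = Z1 + (Z3 || Z2) = 0 - j409.3 Ω = 409.3∠-90.0° Ω.

Z = 0 - j409.3 Ω = 409.3∠-90.0° Ω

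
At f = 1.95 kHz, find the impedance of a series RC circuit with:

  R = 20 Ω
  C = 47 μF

Step 1 — Angular frequency: ω = 2π·f = 2π·1950 = 1.225e+04 rad/s.
Step 2 — Component impedances:
  R: Z = R = 20 Ω
  C: Z = 1/(jωC) = -j/(ω·C) = 0 - j1.737 Ω
Step 3 — Series combination: Z_total = R + C = 20 - j1.737 Ω = 20.08∠-5.0° Ω.

Z = 20 - j1.737 Ω = 20.08∠-5.0° Ω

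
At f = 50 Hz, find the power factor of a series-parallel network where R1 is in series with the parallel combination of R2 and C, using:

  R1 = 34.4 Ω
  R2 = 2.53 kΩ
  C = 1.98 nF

Step 1 — Angular frequency: ω = 2π·f = 2π·50 = 314.2 rad/s.
Step 2 — Component impedances:
  R1: Z = R = 34.4 Ω
  R2: Z = R = 2530 Ω
  C: Z = 1/(jωC) = -j/(ω·C) = 0 - j1.608e+06 Ω
Step 3 — Parallel branch: R2 || C = 1/(1/R2 + 1/C) = 2530 - j3.982 Ω.
Step 4 — Series with R1: Z_total = R1 + (R2 || C) = 2564 - j3.982 Ω = 2564∠-0.1° Ω.
Step 5 — Power factor: PF = cos(φ) = Re(Z)/|Z| = 2564/2564 = 1.
Step 6 — Type: Im(Z) = -3.982 ⇒ leading (phase φ = -0.1°).

PF = 1 (leading, φ = -0.1°)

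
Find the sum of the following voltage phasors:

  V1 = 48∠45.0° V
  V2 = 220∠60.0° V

Step 1 — Convert each phasor to rectangular form:
  V1 = 48·(cos(45.0°) + j·sin(45.0°)) = 33.94 + j33.94 V
  V2 = 220·(cos(60.0°) + j·sin(60.0°)) = 110 + j190.5 V
Step 2 — Sum components: V_total = 143.9 + j224.5 V.
Step 3 — Convert to polar: |V_total| = 266.7 V, ∠V_total = 57.3°.

V_total = 266.7∠57.3° V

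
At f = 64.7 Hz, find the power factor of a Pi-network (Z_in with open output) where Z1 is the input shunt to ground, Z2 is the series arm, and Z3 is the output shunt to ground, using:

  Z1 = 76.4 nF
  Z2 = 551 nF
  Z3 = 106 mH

Step 1 — Angular frequency: ω = 2π·f = 2π·64.7 = 406.5 rad/s.
Step 2 — Component impedances:
  Z1: Z = 1/(jωC) = -j/(ω·C) = 0 - j3.22e+04 Ω
  Z2: Z = 1/(jωC) = -j/(ω·C) = 0 - j4464 Ω
  Z3: Z = jωL = j·406.5·0.106 = 0 + j43.09 Ω
Step 3 — With open output, the series arm Z2 and the output shunt Z3 appear in series to ground: Z2 + Z3 = 0 - j4421 Ω.
Step 4 — Parallel with input shunt Z1: Z_in = Z1 || (Z2 + Z3) = 0 - j3887 Ω = 3887∠-90.0° Ω.
Step 5 — Power factor: PF = cos(φ) = Re(Z)/|Z| = 0/3887 = 0.
Step 6 — Type: Im(Z) = -3887 ⇒ leading (phase φ = -90.0°).

PF = 0 (leading, φ = -90.0°)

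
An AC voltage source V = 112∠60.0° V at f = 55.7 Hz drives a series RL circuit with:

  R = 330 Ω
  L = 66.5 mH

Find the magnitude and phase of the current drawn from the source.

Step 1 — Angular frequency: ω = 2π·f = 2π·55.7 = 350 rad/s.
Step 2 — Component impedances:
  R: Z = R = 330 Ω
  L: Z = jωL = j·350·0.0665 = 0 + j23.27 Ω
Step 3 — Series combination: Z_total = R + L = 330 + j23.27 Ω = 330.8∠4.0° Ω.
Step 4 — Source phasor: V = 112∠60.0° V = 56 + j96.99 V.
Step 5 — Ohm's law: I = V / Z_total = (56 + j96.99) / (330 + j23.27) = 0.1895 + j0.2806 A.
Step 6 — Convert to polar: |I| = 0.3386 A, ∠I = 56.0°.

I = 0.3386∠56.0° A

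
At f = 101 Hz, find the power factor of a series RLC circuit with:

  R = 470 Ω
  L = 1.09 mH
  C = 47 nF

Step 1 — Angular frequency: ω = 2π·f = 2π·101 = 634.6 rad/s.
Step 2 — Component impedances:
  R: Z = R = 470 Ω
  L: Z = jωL = j·634.6·0.00109 = 0 + j0.6917 Ω
  C: Z = 1/(jωC) = -j/(ω·C) = 0 - j3.353e+04 Ω
Step 3 — Series combination: Z_total = R + L + C = 470 - j3.353e+04 Ω = 3.353e+04∠-89.2° Ω.
Step 4 — Power factor: PF = cos(φ) = Re(Z)/|Z| = 470/3.353e+04 = 0.01402.
Step 5 — Type: Im(Z) = -3.353e+04 ⇒ leading (phase φ = -89.2°).

PF = 0.01402 (leading, φ = -89.2°)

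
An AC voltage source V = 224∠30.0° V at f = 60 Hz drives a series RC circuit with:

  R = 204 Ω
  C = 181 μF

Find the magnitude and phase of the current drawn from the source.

Step 1 — Angular frequency: ω = 2π·f = 2π·60 = 377 rad/s.
Step 2 — Component impedances:
  R: Z = R = 204 Ω
  C: Z = 1/(jωC) = -j/(ω·C) = 0 - j14.66 Ω
Step 3 — Series combination: Z_total = R + C = 204 - j14.66 Ω = 204.5∠-4.1° Ω.
Step 4 — Source phasor: V = 224∠30.0° V = 194 + j112 V.
Step 5 — Ohm's law: I = V / Z_total = (194 + j112) / (204 - j14.66) = 0.9068 + j0.6142 A.
Step 6 — Convert to polar: |I| = 1.095 A, ∠I = 34.1°.

I = 1.095∠34.1° A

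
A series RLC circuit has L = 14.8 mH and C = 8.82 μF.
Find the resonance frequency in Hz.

Step 1 — Resonance condition Im(Z)=0 gives ω₀ = 1/√(LC).
Step 2 — ω₀ = 1/√(0.0148·8.82e-06) = 2768 rad/s.
Step 3 — f₀ = ω₀/(2π) = 440.5 Hz.

f₀ = 440.5 Hz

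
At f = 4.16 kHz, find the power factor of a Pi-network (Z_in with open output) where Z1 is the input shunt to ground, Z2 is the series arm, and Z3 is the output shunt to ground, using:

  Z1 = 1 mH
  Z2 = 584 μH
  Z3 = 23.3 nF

Step 1 — Angular frequency: ω = 2π·f = 2π·4160 = 2.614e+04 rad/s.
Step 2 — Component impedances:
  Z1: Z = jωL = j·2.614e+04·0.001 = 0 + j26.14 Ω
  Z2: Z = jωL = j·2.614e+04·0.000584 = 0 + j15.26 Ω
  Z3: Z = 1/(jωC) = -j/(ω·C) = 0 - j1642 Ω
Step 3 — With open output, the series arm Z2 and the output shunt Z3 appear in series to ground: Z2 + Z3 = 0 - j1627 Ω.
Step 4 — Parallel with input shunt Z1: Z_in = Z1 || (Z2 + Z3) = 0 + j26.56 Ω = 26.56∠90.0° Ω.
Step 5 — Power factor: PF = cos(φ) = Re(Z)/|Z| = -0/26.56 = -0.
Step 6 — Type: Im(Z) = 26.56 ⇒ lagging (phase φ = 90.0°).

PF = -0 (lagging, φ = 90.0°)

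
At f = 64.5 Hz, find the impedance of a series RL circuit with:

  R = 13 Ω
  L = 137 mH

Step 1 — Angular frequency: ω = 2π·f = 2π·64.5 = 405.3 rad/s.
Step 2 — Component impedances:
  R: Z = R = 13 Ω
  L: Z = jωL = j·405.3·0.137 = 0 + j55.52 Ω
Step 3 — Series combination: Z_total = R + L = 13 + j55.52 Ω = 57.02∠76.8° Ω.

Z = 13 + j55.52 Ω = 57.02∠76.8° Ω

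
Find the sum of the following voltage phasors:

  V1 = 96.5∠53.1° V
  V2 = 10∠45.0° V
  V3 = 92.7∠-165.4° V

Step 1 — Convert each phasor to rectangular form:
  V1 = 96.5·(cos(53.1°) + j·sin(53.1°)) = 57.94 + j77.17 V
  V2 = 10·(cos(45.0°) + j·sin(45.0°)) = 7.071 + j7.071 V
  V3 = 92.7·(cos(-165.4°) + j·sin(-165.4°)) = -89.71 - j23.37 V
Step 2 — Sum components: V_total = -24.7 + j60.87 V.
Step 3 — Convert to polar: |V_total| = 65.69 V, ∠V_total = 112.1°.

V_total = 65.69∠112.1° V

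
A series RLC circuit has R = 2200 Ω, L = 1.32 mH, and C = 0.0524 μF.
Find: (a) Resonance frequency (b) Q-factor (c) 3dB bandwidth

Step 1 — Resonance: ω₀ = 1/√(LC) = 1/√(0.00132·5.24e-08) = 1.202e+05 rad/s.
Step 2 — f₀ = ω₀/(2π) = 1.914e+04 Hz.
Step 3 — Series Q: Q = ω₀L/R = 1.202e+05·0.00132/2200 = 0.07214.
Step 4 — Bandwidth: Δω = ω₀/Q = 1.667e+06 rad/s; BW = Δω/(2π) = 2.653e+05 Hz.

(a) f₀ = 1.914e+04 Hz  (b) Q = 0.07214  (c) BW = 2.653e+05 Hz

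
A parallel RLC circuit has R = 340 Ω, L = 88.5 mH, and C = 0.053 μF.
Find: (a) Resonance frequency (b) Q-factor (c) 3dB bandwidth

Step 1 — Resonance: ω₀ = 1/√(LC) = 1/√(0.0885·5.3e-08) = 1.46e+04 rad/s.
Step 2 — f₀ = ω₀/(2π) = 2324 Hz.
Step 3 — Parallel Q: Q = R/(ω₀L) = 340/(1.46e+04·0.0885) = 0.2631.
Step 4 — Bandwidth: Δω = ω₀/Q = 5.549e+04 rad/s; BW = Δω/(2π) = 8832 Hz.

(a) f₀ = 2324 Hz  (b) Q = 0.2631  (c) BW = 8832 Hz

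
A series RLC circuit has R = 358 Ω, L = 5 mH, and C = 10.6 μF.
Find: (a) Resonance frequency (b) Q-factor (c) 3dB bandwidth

Step 1 — Resonance: ω₀ = 1/√(LC) = 1/√(0.005·1.06e-05) = 4344 rad/s.
Step 2 — f₀ = ω₀/(2π) = 691.3 Hz.
Step 3 — Series Q: Q = ω₀L/R = 4344·0.005/358 = 0.06067.
Step 4 — Bandwidth: Δω = ω₀/Q = 7.16e+04 rad/s; BW = Δω/(2π) = 1.14e+04 Hz.

(a) f₀ = 691.3 Hz  (b) Q = 0.06067  (c) BW = 1.14e+04 Hz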